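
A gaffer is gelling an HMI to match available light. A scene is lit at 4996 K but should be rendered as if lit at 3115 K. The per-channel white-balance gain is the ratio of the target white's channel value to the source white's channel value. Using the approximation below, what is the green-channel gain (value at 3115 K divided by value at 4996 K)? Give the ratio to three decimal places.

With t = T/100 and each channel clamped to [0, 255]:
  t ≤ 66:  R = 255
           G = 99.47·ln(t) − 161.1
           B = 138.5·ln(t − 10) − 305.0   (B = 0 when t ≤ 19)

0.794

At 4996 K (t = 49.96):
  G = 99.47·ln 49.96 − 161.1 = 99.47·3.9112 − 161.1 = 227.949.
At 3115 K (t = 31.15):
  G = 99.47·ln 31.15 − 161.1 = 99.47·3.4388 − 161.1 = 180.959.
Gain = 180.959 / 227.949 = 0.7939 → 0.794.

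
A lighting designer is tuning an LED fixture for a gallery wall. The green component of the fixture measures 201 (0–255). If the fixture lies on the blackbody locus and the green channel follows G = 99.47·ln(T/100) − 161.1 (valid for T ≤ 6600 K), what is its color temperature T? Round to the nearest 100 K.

ln t = (201 + 161.1) / 99.47 = 3.6403.
t = e^3.6403 = 38.103.
T = 100·t = 3810 K → 3800 K to the nearest 100 K.

3800 K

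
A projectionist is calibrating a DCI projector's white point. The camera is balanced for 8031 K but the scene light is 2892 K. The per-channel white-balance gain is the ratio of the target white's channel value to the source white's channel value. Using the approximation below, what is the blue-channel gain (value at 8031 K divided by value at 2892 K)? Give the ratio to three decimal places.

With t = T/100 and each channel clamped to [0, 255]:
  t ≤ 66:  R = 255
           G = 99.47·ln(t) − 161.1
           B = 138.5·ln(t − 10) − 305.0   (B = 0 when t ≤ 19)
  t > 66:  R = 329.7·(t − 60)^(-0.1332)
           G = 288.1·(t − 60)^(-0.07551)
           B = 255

2.495

At 2892 K (t = 28.92):
  B = 138.5·ln(28.92 − 10) − 305.0 = 138.5·ln 18.92 − 305.0 = 138.5·2.9402 − 305.0 = 102.220.
At 8031 K (t = 80.31):
  B = 255 by definition for t > 66.
Gain = 255.000 / 102.220 = 2.4946 → 2.495.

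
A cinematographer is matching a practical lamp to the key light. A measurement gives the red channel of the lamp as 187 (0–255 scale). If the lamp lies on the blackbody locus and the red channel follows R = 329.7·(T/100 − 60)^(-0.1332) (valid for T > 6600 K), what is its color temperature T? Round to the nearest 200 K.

(t − 60)^(-0.1332) = 187/329.7 = 0.56718.
t − 60 = 0.56718^(1/-0.1332) = 0.56718^(-7.508) = 70.620, so t = 130.620.
T = 100·t = 13062 K → 13000 K to the nearest 200 K.

13000 K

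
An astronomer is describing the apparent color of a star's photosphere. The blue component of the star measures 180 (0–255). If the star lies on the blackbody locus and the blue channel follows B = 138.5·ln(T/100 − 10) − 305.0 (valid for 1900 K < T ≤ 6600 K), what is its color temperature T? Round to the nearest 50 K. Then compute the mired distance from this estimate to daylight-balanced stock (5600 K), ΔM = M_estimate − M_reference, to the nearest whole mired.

+54 mireds

ln(t − 10) = (180 + 305.0) / 138.5 = 3.5018.
t − 10 = e^3.5018 = 33.175, so t = 43.175.
T = 100·t = 4318 K → 4300 K to the nearest 50 K.
M_estimate = 10⁶/4300 = 232.56; M_reference = 10⁶/5600 = 178.57.
ΔM = 232.56 − 178.57 = 53.99 → +54 mireds.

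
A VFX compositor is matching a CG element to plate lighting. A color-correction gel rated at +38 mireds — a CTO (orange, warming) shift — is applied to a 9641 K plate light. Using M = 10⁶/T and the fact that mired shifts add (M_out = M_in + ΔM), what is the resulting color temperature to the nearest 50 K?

M_in = 10⁶/9641 = 103.72 mireds.
M_out = 103.72 + (+38) = 141.72 mireds.
T_out = 10⁶/141.72 = 7056.0 K → 7050 K.

7050 K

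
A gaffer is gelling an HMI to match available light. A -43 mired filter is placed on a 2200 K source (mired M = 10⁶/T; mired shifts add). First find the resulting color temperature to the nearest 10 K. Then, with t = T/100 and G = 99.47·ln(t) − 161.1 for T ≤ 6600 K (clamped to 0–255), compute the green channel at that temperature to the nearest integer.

M_in = 10⁶/2200 = 454.55; M_out = 454.55 + (-43) = 411.55.
T_out = 10⁶/411.55 = 2429.9 K → 2430 K; t = 24.3.
G = 99.47·ln 24.3 − 161.1 = 99.47·3.1905 − 161.1 = 156.257.
Rounded: 156.

156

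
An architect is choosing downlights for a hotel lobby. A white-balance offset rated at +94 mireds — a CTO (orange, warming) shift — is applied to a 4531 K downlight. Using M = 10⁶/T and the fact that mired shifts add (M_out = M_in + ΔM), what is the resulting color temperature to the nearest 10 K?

M_in = 10⁶/4531 = 220.70 mireds.
M_out = 220.70 + (+94) = 314.70 mireds.
T_out = 10⁶/314.70 = 3177.6 K → 3180 K.

3180 K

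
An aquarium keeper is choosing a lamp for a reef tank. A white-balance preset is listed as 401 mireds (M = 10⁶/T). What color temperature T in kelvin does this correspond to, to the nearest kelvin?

T = 10⁶ / 401 = 2493.77 K → 2494 K.

2494 K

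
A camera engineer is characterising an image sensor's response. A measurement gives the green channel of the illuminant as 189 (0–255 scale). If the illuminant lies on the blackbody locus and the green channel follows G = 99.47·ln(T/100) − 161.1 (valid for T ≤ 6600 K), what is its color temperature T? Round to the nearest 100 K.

ln t = (189 + 161.1) / 99.47 = 3.5197.
t = e^3.5197 = 33.773.
T = 100·t = 3377 K → 3400 K to the nearest 100 K.

3400 K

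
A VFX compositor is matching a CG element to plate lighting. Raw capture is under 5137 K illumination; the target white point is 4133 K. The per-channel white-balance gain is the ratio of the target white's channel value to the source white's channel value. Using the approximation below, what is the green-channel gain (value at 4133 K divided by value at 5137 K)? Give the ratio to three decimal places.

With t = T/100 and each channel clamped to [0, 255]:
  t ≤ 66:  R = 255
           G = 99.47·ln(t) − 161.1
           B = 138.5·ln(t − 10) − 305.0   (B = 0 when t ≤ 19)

At 5137 K (t = 51.37):
  G = 99.47·ln 51.37 − 161.1 = 99.47·3.9391 − 161.1 = 230.718.
At 4133 K (t = 41.33):
  G = 99.47·ln 41.33 − 161.1 = 99.47·3.7216 − 161.1 = 209.086.
Gain = 209.086 / 230.718 = 0.9062 → 0.906.

0.906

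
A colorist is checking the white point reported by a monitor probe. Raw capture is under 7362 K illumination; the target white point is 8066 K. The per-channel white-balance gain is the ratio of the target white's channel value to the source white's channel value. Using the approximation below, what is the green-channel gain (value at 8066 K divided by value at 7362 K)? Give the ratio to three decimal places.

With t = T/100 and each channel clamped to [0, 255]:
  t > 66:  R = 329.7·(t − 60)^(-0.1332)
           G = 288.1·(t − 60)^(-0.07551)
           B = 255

0.969

At 7362 K (t = 73.62):
  G = 288.1·(73.62 − 60)^(-0.07551) = 288.1·13.62^(-0.07551) = 288.1·0.82103 = 236.538.
At 8066 K (t = 80.66):
  G = 288.1·(80.66 − 60)^(-0.07551) = 288.1·20.66^(-0.07551) = 288.1·0.79560 = 229.212.
Gain = 229.212 / 236.538 = 0.9690 → 0.969.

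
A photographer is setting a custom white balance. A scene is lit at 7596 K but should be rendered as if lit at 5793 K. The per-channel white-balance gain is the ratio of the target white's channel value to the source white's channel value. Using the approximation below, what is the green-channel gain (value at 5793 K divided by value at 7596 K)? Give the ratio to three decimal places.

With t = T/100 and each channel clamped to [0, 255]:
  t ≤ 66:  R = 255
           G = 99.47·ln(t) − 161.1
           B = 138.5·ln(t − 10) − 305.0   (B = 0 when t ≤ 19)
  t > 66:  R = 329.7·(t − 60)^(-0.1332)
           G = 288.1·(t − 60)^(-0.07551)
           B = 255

1.038

At 7596 K (t = 75.96):
  G = 288.1·(75.96 − 60)^(-0.07551) = 288.1·15.96^(-0.07551) = 288.1·0.81126 = 233.723.
At 5793 K (t = 57.93):
  G = 99.47·ln 57.93 − 161.1 = 99.47·4.0592 − 161.1 = 242.672.
Gain = 242.672 / 233.723 = 1.0383 → 1.038.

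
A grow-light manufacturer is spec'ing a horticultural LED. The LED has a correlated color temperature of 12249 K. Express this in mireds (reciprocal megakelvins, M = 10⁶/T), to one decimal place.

M = 10⁶ / 12249 = 81.639 → 81.6 mireds.

81.6 mireds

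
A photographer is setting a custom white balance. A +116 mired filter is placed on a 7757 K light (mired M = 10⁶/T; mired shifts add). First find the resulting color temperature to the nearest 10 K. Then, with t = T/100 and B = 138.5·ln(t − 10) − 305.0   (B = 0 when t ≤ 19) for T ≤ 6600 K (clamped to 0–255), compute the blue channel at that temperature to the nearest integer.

M_in = 10⁶/7757 = 128.92; M_out = 128.92 + (+116) = 244.92.
T_out = 10⁶/244.92 = 4083.0 K → 4080 K; t = 40.8.
B = 138.5·ln(40.8 − 10) − 305.0 = 138.5·ln 30.8 − 305.0 = 138.5·3.4275 − 305.0 = 169.711.
Rounded: 170.

170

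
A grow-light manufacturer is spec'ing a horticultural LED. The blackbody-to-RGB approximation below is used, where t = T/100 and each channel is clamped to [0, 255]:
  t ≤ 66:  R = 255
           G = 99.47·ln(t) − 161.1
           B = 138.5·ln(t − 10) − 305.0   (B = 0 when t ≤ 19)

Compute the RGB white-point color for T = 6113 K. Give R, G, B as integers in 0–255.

t = 6113/100 = 61.13; the t ≤ 66 branch applies.
R = 255 by definition for t ≤ 66.
G = 99.47·ln 61.13 − 161.1 = 99.47·4.1130 − 161.1 = 248.020.
B = 138.5·ln(61.13 − 10) − 305.0 = 138.5·ln 51.13 − 305.0 = 138.5·3.9344 − 305.0 = 239.910.
Rounded: (255, 248, 240).

R=255, G=248, B=240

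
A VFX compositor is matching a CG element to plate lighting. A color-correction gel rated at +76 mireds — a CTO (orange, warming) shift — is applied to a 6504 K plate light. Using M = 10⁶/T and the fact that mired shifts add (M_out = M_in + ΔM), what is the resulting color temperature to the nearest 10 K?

4350 K

M_in = 10⁶/6504 = 153.75 mireds.
M_out = 153.75 + (+76) = 229.75 mireds.
T_out = 10⁶/229.75 = 4352.5 K → 4350 K.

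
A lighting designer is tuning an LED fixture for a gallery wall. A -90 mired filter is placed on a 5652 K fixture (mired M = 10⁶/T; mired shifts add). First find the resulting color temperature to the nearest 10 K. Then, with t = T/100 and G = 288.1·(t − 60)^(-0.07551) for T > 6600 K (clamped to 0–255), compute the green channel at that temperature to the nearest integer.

213

M_in = 10⁶/5652 = 176.93; M_out = 176.93 + (-90) = 86.93.
T_out = 10⁶/86.93 = 11503.7 K → 11500 K; t = 115.
G = 288.1·(115 − 60)^(-0.07551) = 288.1·55^(-0.07551) = 288.1·0.73890 = 212.877.
Rounded: 213.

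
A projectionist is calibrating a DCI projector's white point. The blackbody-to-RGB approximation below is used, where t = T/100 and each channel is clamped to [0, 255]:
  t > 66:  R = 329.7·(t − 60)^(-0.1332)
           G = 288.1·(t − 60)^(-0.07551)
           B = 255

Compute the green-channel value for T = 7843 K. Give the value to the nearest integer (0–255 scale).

t = 7843/100 = 78.43; the t > 66 branch applies.
G = 288.1·(78.43 − 60)^(-0.07551) = 288.1·18.43^(-0.07551) = 288.1·0.80249 = 231.198.
Rounded: 231.

231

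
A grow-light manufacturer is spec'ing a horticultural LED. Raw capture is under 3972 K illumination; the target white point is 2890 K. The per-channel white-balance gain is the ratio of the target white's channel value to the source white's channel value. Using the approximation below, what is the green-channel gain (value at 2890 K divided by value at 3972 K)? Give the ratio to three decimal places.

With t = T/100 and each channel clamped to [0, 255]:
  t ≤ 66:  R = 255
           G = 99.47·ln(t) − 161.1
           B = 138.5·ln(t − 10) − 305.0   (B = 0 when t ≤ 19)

At 3972 K (t = 39.72):
  G = 99.47·ln 39.72 − 161.1 = 99.47·3.6819 − 161.1 = 205.134.
At 2890 K (t = 28.9):
  G = 99.47·ln 28.9 − 161.1 = 99.47·3.3638 − 161.1 = 173.501.
Gain = 173.501 / 205.134 = 0.8458 → 0.846.

0.846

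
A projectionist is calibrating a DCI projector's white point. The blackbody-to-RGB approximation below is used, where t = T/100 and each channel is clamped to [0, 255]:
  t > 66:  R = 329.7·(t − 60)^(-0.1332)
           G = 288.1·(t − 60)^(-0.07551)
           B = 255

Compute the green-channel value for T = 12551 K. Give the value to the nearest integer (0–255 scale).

210

t = 12551/100 = 125.51; the t > 66 branch applies.
G = 288.1·(125.51 − 60)^(-0.07551) = 288.1·65.51^(-0.07551) = 288.1·0.72921 = 210.084.
Rounded: 210.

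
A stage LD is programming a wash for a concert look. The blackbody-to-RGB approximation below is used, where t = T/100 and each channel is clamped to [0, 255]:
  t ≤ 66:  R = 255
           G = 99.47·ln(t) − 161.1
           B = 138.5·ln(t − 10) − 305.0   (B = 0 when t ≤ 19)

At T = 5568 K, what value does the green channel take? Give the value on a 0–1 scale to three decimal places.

0.936

t = 5568/100 = 55.68; the t ≤ 66 branch applies.
G = 99.47·ln 55.68 − 161.1 = 99.47·4.0196 − 161.1 = 238.732.
On a 0–1 scale: 238.732/255 = 0.9362 → 0.936.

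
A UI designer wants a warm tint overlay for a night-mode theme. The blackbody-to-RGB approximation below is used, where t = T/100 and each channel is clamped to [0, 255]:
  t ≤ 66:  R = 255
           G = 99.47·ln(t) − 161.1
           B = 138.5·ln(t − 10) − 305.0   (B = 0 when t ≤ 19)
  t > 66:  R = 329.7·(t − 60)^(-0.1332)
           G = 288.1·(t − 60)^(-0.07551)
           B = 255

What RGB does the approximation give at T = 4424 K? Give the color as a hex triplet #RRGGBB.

#FFD8B8

t = 4424/100 = 44.24; the t ≤ 66 branch applies.
R = 255 by definition for t ≤ 66.
G = 99.47·ln 44.24 − 161.1 = 99.47·3.7896 − 161.1 = 215.854.
B = 138.5·ln(44.24 − 10) − 305.0 = 138.5·ln 34.24 − 305.0 = 138.5·3.5334 − 305.0 = 184.375.
Rounded: (255, 216, 184).
In hex: #FFD8B8.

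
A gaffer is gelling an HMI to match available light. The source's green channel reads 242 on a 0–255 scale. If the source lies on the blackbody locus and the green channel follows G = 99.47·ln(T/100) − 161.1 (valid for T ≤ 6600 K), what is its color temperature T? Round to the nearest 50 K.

ln t = (242 + 161.1) / 99.47 = 4.0525.
t = e^4.0525 = 57.540.
T = 100·t = 5754 K → 5750 K to the nearest 50 K.

5750 K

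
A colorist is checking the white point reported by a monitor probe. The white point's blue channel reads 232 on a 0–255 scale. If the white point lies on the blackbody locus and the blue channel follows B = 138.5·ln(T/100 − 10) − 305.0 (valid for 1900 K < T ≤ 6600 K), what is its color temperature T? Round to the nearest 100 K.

ln(t − 10) = (232 + 305.0) / 138.5 = 3.8773.
t − 10 = e^3.8773 = 48.292, so t = 58.292.
T = 100·t = 5829 K → 5800 K to the nearest 100 K.

5800 K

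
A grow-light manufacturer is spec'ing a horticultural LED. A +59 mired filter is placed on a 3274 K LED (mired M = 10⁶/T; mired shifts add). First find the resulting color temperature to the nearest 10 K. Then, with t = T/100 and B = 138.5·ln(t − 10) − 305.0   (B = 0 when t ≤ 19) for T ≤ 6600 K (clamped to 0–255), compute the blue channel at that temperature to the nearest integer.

M_in = 10⁶/3274 = 305.44; M_out = 305.44 + (+59) = 364.44.
T_out = 10⁶/364.44 = 2744.0 K → 2740 K; t = 27.4.
B = 138.5·ln(27.4 − 10) − 305.0 = 138.5·ln 17.4 − 305.0 = 138.5·2.8565 − 305.0 = 90.621.
Rounded: 91.

91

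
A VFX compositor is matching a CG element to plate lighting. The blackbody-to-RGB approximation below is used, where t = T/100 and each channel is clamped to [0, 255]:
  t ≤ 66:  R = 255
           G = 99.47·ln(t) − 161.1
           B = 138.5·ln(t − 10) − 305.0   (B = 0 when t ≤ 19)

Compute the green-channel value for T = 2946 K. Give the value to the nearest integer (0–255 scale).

t = 2946/100 = 29.46; the t ≤ 66 branch applies.
G = 99.47·ln 29.46 − 161.1 = 99.47·3.3830 − 161.1 = 175.410.
Rounded: 175.

175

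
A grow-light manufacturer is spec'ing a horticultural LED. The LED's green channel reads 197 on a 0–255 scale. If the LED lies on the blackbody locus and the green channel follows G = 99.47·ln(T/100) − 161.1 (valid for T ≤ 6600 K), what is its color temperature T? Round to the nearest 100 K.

ln t = (197 + 161.1) / 99.47 = 3.6001.
t = e^3.6001 = 36.601.
T = 100·t = 3660 K → 3700 K to the nearest 100 K.

3700 K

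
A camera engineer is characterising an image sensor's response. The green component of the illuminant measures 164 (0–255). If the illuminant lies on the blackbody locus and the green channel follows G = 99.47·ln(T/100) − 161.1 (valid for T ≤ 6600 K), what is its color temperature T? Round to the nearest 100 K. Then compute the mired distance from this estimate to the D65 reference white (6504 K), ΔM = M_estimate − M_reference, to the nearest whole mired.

+231 mireds

ln t = (164 + 161.1) / 99.47 = 3.2683.
t = e^3.2683 = 26.267.
T = 100·t = 2627 K → 2600 K to the nearest 100 K.
M_estimate = 10⁶/2600 = 384.62; M_reference = 10⁶/6504 = 153.75.
ΔM = 384.62 − 153.75 = 230.86 → +231 mireds.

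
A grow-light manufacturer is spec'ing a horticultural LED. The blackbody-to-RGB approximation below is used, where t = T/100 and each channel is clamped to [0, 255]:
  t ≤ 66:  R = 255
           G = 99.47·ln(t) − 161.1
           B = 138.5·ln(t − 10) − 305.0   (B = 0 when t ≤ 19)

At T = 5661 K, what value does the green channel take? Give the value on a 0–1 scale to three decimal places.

0.943

t = 5661/100 = 56.61; the t ≤ 66 branch applies.
G = 99.47·ln 56.61 − 161.1 = 99.47·4.0362 − 161.1 = 240.379.
On a 0–1 scale: 240.379/255 = 0.9427 → 0.943.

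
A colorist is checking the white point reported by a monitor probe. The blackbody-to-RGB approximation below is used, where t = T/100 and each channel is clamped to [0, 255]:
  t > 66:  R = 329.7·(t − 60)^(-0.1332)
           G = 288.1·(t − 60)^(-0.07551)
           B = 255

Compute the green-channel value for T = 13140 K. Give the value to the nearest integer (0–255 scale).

209

t = 13140/100 = 131.4; the t > 66 branch applies.
G = 288.1·(131.4 − 60)^(-0.07551) = 288.1·71.4^(-0.07551) = 288.1·0.72448 = 208.723.
Rounded: 209.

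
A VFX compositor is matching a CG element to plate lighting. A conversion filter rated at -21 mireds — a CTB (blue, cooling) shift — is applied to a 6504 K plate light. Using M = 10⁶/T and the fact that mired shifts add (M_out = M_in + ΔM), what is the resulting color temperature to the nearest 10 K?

7530 K

M_in = 10⁶/6504 = 153.75 mireds.
M_out = 153.75 + (-21) = 132.75 mireds.
T_out = 10⁶/132.75 = 7532.9 K → 7530 K.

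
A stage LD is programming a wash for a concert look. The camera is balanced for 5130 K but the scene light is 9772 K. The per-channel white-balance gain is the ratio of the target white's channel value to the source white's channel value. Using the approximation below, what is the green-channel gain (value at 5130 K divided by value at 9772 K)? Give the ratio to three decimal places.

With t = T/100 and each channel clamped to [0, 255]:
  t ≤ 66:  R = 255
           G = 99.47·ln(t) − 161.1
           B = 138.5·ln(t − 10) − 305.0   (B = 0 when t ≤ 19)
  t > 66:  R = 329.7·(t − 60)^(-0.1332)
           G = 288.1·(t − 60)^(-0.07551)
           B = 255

1.053

At 9772 K (t = 97.72):
  G = 288.1·(97.72 − 60)^(-0.07551) = 288.1·37.72^(-0.07551) = 288.1·0.76024 = 219.026.
At 5130 K (t = 51.3):
  G = 99.47·ln 51.3 − 161.1 = 99.47·3.9377 − 161.1 = 230.582.
Gain = 230.582 / 219.026 = 1.0528 → 1.053.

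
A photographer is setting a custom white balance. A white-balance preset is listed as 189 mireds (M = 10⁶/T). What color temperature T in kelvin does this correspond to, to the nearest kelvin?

T = 10⁶ / 189 = 5291.01 K → 5291 K.

5291 K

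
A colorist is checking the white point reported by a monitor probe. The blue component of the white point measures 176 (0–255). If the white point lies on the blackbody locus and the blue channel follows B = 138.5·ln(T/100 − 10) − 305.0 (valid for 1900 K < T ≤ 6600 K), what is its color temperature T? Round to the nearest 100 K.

ln(t − 10) = (176 + 305.0) / 138.5 = 3.4729.
t − 10 = e^3.4729 = 32.231, so t = 42.231.
T = 100·t = 4223 K → 4200 K to the nearest 100 K.

4200 K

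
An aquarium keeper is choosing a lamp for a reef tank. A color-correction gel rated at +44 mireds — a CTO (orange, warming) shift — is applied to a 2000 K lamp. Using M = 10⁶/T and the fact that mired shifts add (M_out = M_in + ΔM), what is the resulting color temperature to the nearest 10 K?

1840 K

M_in = 10⁶/2000 = 500.00 mireds.
M_out = 500.00 + (+44) = 544.00 mireds.
T_out = 10⁶/544.00 = 1838.2 K → 1840 K.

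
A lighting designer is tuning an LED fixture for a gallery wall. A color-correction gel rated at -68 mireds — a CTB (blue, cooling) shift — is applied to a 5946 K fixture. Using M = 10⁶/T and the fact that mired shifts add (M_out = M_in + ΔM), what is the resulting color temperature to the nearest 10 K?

M_in = 10⁶/5946 = 168.18 mireds.
M_out = 168.18 + (-68) = 100.18 mireds.
T_out = 10⁶/100.18 = 9982.0 K → 9980 K.

9980 K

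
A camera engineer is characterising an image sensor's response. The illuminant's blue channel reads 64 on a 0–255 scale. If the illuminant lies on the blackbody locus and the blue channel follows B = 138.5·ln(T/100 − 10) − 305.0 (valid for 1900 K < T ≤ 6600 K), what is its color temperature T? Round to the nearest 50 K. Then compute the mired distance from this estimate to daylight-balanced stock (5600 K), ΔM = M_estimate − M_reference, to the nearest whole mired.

+230 mireds

ln(t − 10) = (64 + 305.0) / 138.5 = 2.6643.
t − 10 = e^2.6643 = 14.357, so t = 24.357.
T = 100·t = 2436 K → 2450 K to the nearest 50 K.
M_estimate = 10⁶/2450 = 408.16; M_reference = 10⁶/5600 = 178.57.
ΔM = 408.16 − 178.57 = 229.59 → +230 mireds.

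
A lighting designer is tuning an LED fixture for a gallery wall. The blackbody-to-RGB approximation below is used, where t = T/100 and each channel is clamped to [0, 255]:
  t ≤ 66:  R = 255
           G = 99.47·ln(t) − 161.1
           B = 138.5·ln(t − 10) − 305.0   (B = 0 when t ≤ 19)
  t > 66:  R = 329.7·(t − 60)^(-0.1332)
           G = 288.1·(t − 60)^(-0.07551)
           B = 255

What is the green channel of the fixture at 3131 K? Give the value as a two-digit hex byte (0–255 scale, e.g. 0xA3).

0xB5

t = 3131/100 = 31.31; the t ≤ 66 branch applies.
G = 99.47·ln 31.31 − 161.1 = 99.47·3.4439 − 161.1 = 181.468.
Rounded: 181; in hex, 0xB5.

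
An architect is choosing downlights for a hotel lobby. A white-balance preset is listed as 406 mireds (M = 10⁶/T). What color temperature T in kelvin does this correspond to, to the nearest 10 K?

T = 10⁶ / 406 = 2463.05 K → 2460 K.

2460 K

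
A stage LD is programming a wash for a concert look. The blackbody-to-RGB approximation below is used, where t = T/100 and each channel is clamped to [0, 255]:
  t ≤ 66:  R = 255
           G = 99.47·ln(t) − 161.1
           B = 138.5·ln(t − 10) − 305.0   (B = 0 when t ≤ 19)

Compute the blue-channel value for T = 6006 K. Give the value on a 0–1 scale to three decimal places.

t = 6006/100 = 60.06; the t ≤ 66 branch applies.
B = 138.5·ln(60.06 − 10) − 305.0 = 138.5·ln 50.06 − 305.0 = 138.5·3.9132 − 305.0 = 236.981.
On a 0–1 scale: 236.981/255 = 0.9293 → 0.929.

0.929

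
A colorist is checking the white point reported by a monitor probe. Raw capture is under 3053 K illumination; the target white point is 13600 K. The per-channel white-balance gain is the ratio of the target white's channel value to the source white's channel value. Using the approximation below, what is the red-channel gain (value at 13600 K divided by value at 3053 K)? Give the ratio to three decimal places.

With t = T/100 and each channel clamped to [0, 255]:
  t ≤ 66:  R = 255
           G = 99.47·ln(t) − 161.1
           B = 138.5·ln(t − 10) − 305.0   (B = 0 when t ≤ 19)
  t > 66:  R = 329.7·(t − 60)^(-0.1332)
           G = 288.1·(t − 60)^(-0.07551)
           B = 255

At 3053 K (t = 30.53):
  R = 255 by definition for t ≤ 66.
At 13600 K (t = 136):
  R = 329.7·(136 − 60)^(-0.1332) = 329.7·76^(-0.1332) = 329.7·0.56166 = 185.180.
Gain = 185.180 / 255.000 = 0.7262 → 0.726.

0.726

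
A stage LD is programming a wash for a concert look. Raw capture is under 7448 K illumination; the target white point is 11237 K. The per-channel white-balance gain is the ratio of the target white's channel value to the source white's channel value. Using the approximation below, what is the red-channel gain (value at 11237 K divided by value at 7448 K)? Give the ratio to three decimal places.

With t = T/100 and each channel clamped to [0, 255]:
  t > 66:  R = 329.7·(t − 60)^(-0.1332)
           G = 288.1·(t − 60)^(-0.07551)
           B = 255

0.843

At 7448 K (t = 74.48):
  R = 329.7·(74.48 − 60)^(-0.1332) = 329.7·14.48^(-0.1332) = 329.7·0.70046 = 230.943.
At 11237 K (t = 112.37):
  R = 329.7·(112.37 − 60)^(-0.1332) = 329.7·52.37^(-0.1332) = 329.7·0.59023 = 194.597.
Gain = 194.597 / 230.943 = 0.8426 → 0.843.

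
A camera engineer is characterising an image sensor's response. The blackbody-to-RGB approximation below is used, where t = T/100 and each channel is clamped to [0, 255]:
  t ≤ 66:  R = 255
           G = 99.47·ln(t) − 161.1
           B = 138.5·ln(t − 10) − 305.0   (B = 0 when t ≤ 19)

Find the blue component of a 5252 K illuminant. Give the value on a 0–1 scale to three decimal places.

t = 5252/100 = 52.52; the t ≤ 66 branch applies.
B = 138.5·ln(52.52 − 10) − 305.0 = 138.5·ln 42.52 − 305.0 = 138.5·3.7500 − 305.0 = 214.371.
On a 0–1 scale: 214.371/255 = 0.8407 → 0.841.

0.841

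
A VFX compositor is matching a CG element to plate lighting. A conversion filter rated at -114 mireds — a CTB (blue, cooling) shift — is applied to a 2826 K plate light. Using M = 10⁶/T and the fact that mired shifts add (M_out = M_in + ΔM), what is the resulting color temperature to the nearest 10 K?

4170 K

M_in = 10⁶/2826 = 353.86 mireds.
M_out = 353.86 + (-114) = 239.86 mireds.
T_out = 10⁶/239.86 = 4169.2 K → 4170 K.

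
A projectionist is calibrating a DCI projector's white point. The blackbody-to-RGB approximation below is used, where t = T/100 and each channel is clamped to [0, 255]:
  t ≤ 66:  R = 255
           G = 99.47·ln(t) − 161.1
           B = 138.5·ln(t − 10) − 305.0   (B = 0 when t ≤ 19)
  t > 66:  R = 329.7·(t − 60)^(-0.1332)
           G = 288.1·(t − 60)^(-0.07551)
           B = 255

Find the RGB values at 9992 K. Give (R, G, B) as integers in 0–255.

t = 9992/100 = 99.92; the t > 66 branch applies.
R = 329.7·(99.92 − 60)^(-0.1332) = 329.7·39.92^(-0.1332) = 329.7·0.61196 = 201.762.
G = 288.1·(99.92 − 60)^(-0.07551) = 288.1·39.92^(-0.07551) = 288.1·0.75700 = 218.091.
B = 255 by definition for t > 66.
Rounded: (202, 218, 255).

(202, 218, 255)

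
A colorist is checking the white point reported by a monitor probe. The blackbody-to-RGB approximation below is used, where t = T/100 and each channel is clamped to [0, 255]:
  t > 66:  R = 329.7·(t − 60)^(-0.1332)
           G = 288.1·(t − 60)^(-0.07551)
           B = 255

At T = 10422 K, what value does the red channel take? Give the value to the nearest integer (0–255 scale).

t = 10422/100 = 104.22; the t > 66 branch applies.
R = 329.7·(104.22 − 60)^(-0.1332) = 329.7·44.22^(-0.1332) = 329.7·0.60368 = 199.032.
Rounded: 199.

199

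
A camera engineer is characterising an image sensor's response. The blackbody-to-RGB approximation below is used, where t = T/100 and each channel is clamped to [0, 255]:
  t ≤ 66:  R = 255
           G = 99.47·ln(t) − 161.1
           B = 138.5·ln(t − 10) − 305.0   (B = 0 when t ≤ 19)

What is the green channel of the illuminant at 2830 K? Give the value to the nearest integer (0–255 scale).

171

t = 2830/100 = 28.3; the t ≤ 66 branch applies.
G = 99.47·ln 28.3 − 161.1 = 99.47·3.3429 − 161.1 = 171.414.
Rounded: 171.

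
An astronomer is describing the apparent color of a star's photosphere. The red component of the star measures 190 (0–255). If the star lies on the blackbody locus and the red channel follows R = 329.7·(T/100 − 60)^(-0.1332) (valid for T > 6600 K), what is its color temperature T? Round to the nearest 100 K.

(t − 60)^(-0.1332) = 190/329.7 = 0.57628.
t − 60 = 0.57628^(1/-0.1332) = 0.57628^(-7.508) = 62.667, so t = 122.667.
T = 100·t = 12267 K → 12300 K to the nearest 100 K.

12300 K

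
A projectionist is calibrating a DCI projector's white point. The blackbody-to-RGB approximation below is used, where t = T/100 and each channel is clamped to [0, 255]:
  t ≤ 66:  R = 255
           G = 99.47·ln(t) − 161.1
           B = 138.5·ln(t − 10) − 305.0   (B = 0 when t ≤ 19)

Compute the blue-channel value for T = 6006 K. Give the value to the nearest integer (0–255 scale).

t = 6006/100 = 60.06; the t ≤ 66 branch applies.
B = 138.5·ln(60.06 − 10) − 305.0 = 138.5·ln 50.06 − 305.0 = 138.5·3.9132 − 305.0 = 236.981.
Rounded: 237.

237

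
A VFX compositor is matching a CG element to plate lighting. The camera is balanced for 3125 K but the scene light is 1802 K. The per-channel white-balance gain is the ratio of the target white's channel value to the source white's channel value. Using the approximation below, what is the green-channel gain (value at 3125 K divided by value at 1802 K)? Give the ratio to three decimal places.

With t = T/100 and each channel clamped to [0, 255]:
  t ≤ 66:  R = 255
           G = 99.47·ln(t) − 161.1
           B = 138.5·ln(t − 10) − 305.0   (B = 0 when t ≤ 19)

1.433

At 1802 K (t = 18.02):
  G = 99.47·ln 18.02 − 161.1 = 99.47·2.8915 − 161.1 = 126.516.
At 3125 K (t = 31.25):
  G = 99.47·ln 31.25 − 161.1 = 99.47·3.4420 − 161.1 = 181.278.
Gain = 181.278 / 126.516 = 1.4328 → 1.433.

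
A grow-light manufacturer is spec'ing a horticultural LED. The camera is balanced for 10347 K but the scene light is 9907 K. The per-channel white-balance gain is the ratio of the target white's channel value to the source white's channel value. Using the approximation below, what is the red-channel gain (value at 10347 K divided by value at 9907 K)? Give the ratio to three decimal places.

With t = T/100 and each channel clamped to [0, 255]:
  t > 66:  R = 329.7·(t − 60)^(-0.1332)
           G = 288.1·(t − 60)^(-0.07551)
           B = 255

At 9907 K (t = 99.07):
  R = 329.7·(99.07 − 60)^(-0.1332) = 329.7·39.07^(-0.1332) = 329.7·0.61371 = 202.342.
At 10347 K (t = 103.47):
  R = 329.7·(103.47 − 60)^(-0.1332) = 329.7·43.47^(-0.1332) = 329.7·0.60505 = 199.486.
Gain = 199.486 / 202.342 = 0.9859 → 0.986.

0.986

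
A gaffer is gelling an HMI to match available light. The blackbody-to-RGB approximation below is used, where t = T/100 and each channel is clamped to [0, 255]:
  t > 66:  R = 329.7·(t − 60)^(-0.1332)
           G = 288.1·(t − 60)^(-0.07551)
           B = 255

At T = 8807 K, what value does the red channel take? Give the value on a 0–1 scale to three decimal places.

t = 8807/100 = 88.07; the t > 66 branch applies.
R = 329.7·(88.07 − 60)^(-0.1332) = 329.7·28.07^(-0.1332) = 329.7·0.64135 = 211.453.
On a 0–1 scale: 211.453/255 = 0.8292 → 0.829.

0.829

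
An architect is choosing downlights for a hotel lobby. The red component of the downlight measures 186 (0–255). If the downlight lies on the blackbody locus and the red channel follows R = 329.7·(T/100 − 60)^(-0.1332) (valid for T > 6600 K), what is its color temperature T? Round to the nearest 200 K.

(t − 60)^(-0.1332) = 186/329.7 = 0.56415.
t − 60 = 0.56415^(1/-0.1332) = 0.56415^(-7.508) = 73.521, so t = 133.521.
T = 100·t = 13352 K → 13400 K to the nearest 200 K.

13400 K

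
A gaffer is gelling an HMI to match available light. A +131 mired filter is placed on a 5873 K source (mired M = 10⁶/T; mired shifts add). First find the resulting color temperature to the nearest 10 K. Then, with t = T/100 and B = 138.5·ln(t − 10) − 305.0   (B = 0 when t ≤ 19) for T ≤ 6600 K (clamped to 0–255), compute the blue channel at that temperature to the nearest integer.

130

M_in = 10⁶/5873 = 170.27; M_out = 170.27 + (+131) = 301.27.
T_out = 10⁶/301.27 = 3319.3 K → 3320 K; t = 33.2.
B = 138.5·ln(33.2 − 10) − 305.0 = 138.5·ln 23.2 − 305.0 = 138.5·3.1442 − 305.0 = 130.465.
Rounded: 130.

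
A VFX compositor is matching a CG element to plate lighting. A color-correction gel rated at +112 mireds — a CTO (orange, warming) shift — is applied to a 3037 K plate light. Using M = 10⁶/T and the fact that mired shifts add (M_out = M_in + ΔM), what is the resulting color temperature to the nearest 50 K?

M_in = 10⁶/3037 = 329.27 mireds.
M_out = 329.27 + (+112) = 441.27 mireds.
T_out = 10⁶/441.27 = 2266.2 K → 2250 K.

2250 K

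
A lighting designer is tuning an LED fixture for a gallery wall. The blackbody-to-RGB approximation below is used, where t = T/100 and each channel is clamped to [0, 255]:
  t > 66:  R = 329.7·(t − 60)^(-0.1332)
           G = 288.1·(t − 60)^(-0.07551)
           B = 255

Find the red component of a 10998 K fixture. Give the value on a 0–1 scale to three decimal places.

t = 10998/100 = 109.98; the t > 66 branch applies.
R = 329.7·(109.98 − 60)^(-0.1332) = 329.7·49.98^(-0.1332) = 329.7·0.59391 = 195.812.
On a 0–1 scale: 195.812/255 = 0.7679 → 0.768.

0.768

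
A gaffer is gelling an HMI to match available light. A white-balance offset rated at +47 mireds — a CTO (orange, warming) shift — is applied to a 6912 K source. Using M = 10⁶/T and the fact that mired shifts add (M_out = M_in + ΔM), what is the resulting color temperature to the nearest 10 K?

M_in = 10⁶/6912 = 144.68 mireds.
M_out = 144.68 + (+47) = 191.68 mireds.
T_out = 10⁶/191.68 = 5217.1 K → 5220 K.

5220 K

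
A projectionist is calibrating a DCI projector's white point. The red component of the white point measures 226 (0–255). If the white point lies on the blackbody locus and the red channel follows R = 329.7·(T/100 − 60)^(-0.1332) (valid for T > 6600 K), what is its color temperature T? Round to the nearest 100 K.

7700 K

(t − 60)^(-0.1332) = 226/329.7 = 0.68547.
t − 60 = 0.68547^(1/-0.1332) = 0.68547^(-7.508) = 17.034, so t = 77.034.
T = 100·t = 7703 K → 7700 K to the nearest 100 K.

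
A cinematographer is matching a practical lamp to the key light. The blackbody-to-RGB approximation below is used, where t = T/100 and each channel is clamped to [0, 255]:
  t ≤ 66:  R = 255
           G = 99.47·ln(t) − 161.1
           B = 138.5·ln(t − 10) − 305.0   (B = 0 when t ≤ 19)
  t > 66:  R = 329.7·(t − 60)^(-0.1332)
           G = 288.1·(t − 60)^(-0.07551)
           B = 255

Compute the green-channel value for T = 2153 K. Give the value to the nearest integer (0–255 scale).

t = 2153/100 = 21.53; the t ≤ 66 branch applies.
G = 99.47·ln 21.53 − 161.1 = 99.47·3.0694 − 161.1 = 144.218.
Rounded: 144.

144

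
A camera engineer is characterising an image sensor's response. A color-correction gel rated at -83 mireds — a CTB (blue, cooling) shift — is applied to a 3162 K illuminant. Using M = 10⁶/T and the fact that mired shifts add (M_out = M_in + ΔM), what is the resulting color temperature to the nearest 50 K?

4300 K

M_in = 10⁶/3162 = 316.26 mireds.
M_out = 316.26 + (-83) = 233.26 mireds.
T_out = 10⁶/233.26 = 4287.1 K → 4300 K.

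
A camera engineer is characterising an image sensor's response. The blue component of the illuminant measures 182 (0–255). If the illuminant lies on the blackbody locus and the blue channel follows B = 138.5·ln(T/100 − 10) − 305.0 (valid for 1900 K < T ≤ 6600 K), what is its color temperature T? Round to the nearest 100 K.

4400 K

ln(t − 10) = (182 + 305.0) / 138.5 = 3.5162.
t − 10 = e^3.5162 = 33.658, so t = 43.658.
T = 100·t = 4366 K → 4400 K to the nearest 100 K.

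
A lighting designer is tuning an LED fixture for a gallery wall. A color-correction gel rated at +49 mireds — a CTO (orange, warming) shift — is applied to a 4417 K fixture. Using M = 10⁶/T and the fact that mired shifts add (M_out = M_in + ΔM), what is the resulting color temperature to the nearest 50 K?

3650 K

M_in = 10⁶/4417 = 226.40 mireds.
M_out = 226.40 + (+49) = 275.40 mireds.
T_out = 10⁶/275.40 = 3631.1 K → 3650 K.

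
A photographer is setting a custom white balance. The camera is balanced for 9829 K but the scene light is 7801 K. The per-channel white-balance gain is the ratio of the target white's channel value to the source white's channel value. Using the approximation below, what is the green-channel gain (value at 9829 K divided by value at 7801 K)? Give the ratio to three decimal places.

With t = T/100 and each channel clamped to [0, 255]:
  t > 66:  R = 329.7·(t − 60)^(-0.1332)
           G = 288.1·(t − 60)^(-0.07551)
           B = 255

0.945

At 7801 K (t = 78.01):
  G = 288.1·(78.01 − 60)^(-0.07551) = 288.1·18.01^(-0.07551) = 288.1·0.80389 = 231.600.
At 9829 K (t = 98.29):
  G = 288.1·(98.29 − 60)^(-0.07551) = 288.1·38.29^(-0.07551) = 288.1·0.75938 = 218.778.
Gain = 218.778 / 231.600 = 0.9446 → 0.945.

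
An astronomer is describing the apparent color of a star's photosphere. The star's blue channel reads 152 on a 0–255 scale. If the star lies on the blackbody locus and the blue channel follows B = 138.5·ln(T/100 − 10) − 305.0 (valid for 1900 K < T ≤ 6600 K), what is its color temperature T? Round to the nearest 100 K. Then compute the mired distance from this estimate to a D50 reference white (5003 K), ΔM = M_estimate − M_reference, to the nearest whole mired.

+70 mireds

ln(t − 10) = (152 + 305.0) / 138.5 = 3.2996.
t − 10 = e^3.2996 = 27.103, so t = 37.103.
T = 100·t = 3710 K → 3700 K to the nearest 100 K.
M_estimate = 10⁶/3700 = 270.27; M_reference = 10⁶/5003 = 199.88.
ΔM = 270.27 − 199.88 = 70.39 → +70 mireds.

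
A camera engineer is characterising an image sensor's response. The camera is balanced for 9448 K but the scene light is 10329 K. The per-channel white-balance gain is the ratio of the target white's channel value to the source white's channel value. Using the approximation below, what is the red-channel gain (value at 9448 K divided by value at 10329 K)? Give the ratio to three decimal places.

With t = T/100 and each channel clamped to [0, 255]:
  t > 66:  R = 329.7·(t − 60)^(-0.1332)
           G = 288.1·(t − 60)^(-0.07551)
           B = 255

1.031

At 10329 K (t = 103.29):
  R = 329.7·(103.29 − 60)^(-0.1332) = 329.7·43.29^(-0.1332) = 329.7·0.60539 = 199.596.
At 9448 K (t = 94.48):
  R = 329.7·(94.48 − 60)^(-0.1332) = 329.7·34.48^(-0.1332) = 329.7·0.62402 = 205.738.
Gain = 205.738 / 199.596 = 1.0308 → 1.031.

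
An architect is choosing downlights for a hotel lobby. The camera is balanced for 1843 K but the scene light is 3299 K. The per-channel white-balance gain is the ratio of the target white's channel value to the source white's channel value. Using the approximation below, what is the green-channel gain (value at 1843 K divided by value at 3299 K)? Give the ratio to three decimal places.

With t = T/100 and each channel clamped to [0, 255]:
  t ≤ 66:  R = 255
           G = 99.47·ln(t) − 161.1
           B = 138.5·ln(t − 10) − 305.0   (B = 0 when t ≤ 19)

0.690

At 3299 K (t = 32.99):
  G = 99.47·ln 32.99 − 161.1 = 99.47·3.4962 − 161.1 = 186.667.
At 1843 K (t = 18.43):
  G = 99.47·ln 18.43 − 161.1 = 99.47·2.9140 − 161.1 = 128.754.
Gain = 128.754 / 186.667 = 0.6897 → 0.690.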